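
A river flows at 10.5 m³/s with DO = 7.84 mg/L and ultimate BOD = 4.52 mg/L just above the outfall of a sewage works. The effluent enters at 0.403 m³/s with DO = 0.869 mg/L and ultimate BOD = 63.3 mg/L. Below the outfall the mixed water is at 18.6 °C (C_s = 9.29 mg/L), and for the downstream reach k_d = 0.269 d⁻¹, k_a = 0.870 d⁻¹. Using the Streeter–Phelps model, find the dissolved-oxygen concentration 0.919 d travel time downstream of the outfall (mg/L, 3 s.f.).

DO ≈ 7.53 mg/L

Mixed DO = (10.5×7.84 + 0.403×0.869)/(10.5+0.403) = 82.67/10.90 = 7.582 mg/L.
Mixed L₀ = (10.5×4.52 + 0.403×63.3)/(10.90) = 72.97/10.90 = 6.693 mg/L.
Initial deficit D₀ = C_s − DO₀ = 9.29 − 7.582 = 1.708 mg/L.
D(0.919) = [0.269×6.693/(0.870−0.269)](e^(−0.269×0.919) − e^(−0.870×0.919)) + 1.708 e^(−0.870×0.919)
= 2.996 × (0.7810 − 0.4495) + 1.708 × 0.4495 = 1.760 mg/L.
DO = 9.29 − 1.760 = 7.530 mg/L.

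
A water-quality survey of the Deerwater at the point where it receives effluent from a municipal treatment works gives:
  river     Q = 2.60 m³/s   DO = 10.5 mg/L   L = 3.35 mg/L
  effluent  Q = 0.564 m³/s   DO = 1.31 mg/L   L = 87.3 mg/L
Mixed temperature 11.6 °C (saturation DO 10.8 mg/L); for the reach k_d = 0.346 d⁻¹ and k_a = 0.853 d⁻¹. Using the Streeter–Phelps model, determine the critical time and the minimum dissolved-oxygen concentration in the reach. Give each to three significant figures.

t_c ≈ 1.45 d; minimum DO ≈ 6.30 mg/L

Mixed DO = (2.60×10.5 + 0.564×1.31)/(2.60+0.564) = 28.04/3.164 = 8.862 mg/L.
Mixed L₀ = (2.60×3.35 + 0.564×87.3)/(3.164) = 57.95/3.164 = 18.31 mg/L.
Initial deficit D₀ = C_s − DO₀ = 10.8 − 8.862 = 1.938 mg/L.
t_c = (1/0.5070) ln[(0.853/0.346)(1 − 1.938×0.5070/(0.346×18.31))] = 1.972 × ln(2.083) = 1.447 d.
D_c = (0.346/0.853) × 18.31 × e^(−0.346×1.447) = 0.4056 × 18.31 × 0.6061 = 4.502 mg/L.
Minimum DO = 10.8 − 4.502 = 6.298 mg/L.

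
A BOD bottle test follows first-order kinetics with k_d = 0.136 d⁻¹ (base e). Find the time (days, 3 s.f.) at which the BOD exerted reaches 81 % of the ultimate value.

y/L₀ = 1 − e^(−k_d t) = 0.81 ⇒ e^(−k_d t) = 0.190
t = −ln(0.190) / 0.136 = 1.661 / 0.136 = 12.21 d.

t ≈ 12.2 d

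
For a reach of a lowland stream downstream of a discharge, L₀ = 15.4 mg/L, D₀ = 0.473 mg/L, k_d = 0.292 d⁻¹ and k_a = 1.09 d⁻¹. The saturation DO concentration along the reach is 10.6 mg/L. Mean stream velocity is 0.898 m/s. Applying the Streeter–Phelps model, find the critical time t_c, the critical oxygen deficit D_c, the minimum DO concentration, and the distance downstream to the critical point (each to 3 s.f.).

t_c = [1/(k_a−k_d)] ln[(k_a/k_d)(1 − D₀(k_a−k_d)/(k_d L₀))]
= [1/(1.09−0.292)] ln[(1.09/0.292)(1 − 0.473×0.7980/(0.292×15.4))]
= (1/0.7980) ln[3.733 × 0.9161] = 1.253 × ln(3.420) = 1.253 × 1.230 = 1.541 d.
L(t_c) = L₀ e^(−k_d t_c) = 15.4 × 0.6377 = 9.821 mg/L, and at the critical point k_a D_c = k_d L, so D_c = (0.292/1.09) × 9.821 = 2.631 mg/L.
Minimum DO = C_s − D_c = 10.6 − 2.631 = 7.969 mg/L.
x_c = v t_c = 0.898 m/s × 1.541 d × 86400 s/d = 119500 m ≈ 120 km.

t_c ≈ 1.54 d; D_c ≈ 2.63 mg/L; min DO ≈ 7.97 mg/L; x_c ≈ 120 km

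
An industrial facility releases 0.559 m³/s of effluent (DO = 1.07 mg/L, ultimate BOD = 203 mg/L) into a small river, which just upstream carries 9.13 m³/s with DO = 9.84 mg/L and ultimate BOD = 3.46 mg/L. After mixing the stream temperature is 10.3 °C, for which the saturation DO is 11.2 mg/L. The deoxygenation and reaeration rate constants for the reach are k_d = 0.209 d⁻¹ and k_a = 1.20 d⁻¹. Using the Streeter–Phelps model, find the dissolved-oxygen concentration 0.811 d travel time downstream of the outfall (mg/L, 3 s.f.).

Mixed DO = (9.13×9.84 + 0.559×1.07)/(9.13+0.559) = 90.44/9.689 = 9.334 mg/L.
Mixed L₀ = (9.13×3.46 + 0.559×203)/(9.689) = 145.1/9.689 = 14.97 mg/L.
Initial deficit D₀ = C_s − DO₀ = 11.2 − 9.334 = 1.866 mg/L.
D(0.811) = [0.209×14.97/(1.20−0.209)](e^(−0.209×0.811) − e^(−1.20×0.811)) + 1.866 e^(−1.20×0.811)
= 3.158 × (0.8441 − 0.3779) + 1.866 × 0.3779 = 2.177 mg/L.
DO = 11.2 − 2.177 = 9.023 mg/L.

DO ≈ 9.02 mg/L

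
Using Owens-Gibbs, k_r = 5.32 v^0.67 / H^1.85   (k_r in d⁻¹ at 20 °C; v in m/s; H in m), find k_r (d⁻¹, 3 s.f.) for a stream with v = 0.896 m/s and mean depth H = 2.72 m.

k_r = 5.32 × 0.896^0.67 / 2.72^1.85 = 5.32 × 0.9291 / 6.367 = 0.7763 d⁻¹.

k_r ≈ 0.776 d⁻¹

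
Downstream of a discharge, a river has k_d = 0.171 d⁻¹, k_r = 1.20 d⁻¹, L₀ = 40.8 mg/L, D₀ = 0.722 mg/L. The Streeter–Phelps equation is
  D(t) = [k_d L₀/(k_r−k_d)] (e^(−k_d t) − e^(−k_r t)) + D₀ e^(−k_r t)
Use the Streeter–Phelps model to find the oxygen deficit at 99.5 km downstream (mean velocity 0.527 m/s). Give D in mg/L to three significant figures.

Travel time t = x/v = 99.5 km / (0.527 m/s) = 99500 m / 0.527 m/s = 188800 s = 2.185 d.
k_d L₀/(k_r−k_d) = 0.171×40.8/(1.20−0.171) = 6.977/1.029 = 6.780 mg/L.
e^(−k_d t) = e^(−0.171×2.185) = 0.6882; e^(−k_r t) = e^(−1.20×2.185) = 0.07264.
D = 6.780 × (0.6882 − 0.07264) + 0.722 × 0.07264 = 4.174 + 0.05244 = 4.226 mg/L.

D ≈ 4.23 mg/L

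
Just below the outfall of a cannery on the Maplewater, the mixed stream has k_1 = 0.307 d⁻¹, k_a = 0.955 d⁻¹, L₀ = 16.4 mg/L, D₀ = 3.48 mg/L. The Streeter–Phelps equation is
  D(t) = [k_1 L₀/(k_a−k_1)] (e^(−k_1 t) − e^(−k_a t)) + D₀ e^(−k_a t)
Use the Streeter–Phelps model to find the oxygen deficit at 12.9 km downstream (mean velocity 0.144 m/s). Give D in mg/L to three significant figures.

Travel time t = x/v = 12.9 km / (0.144 m/s) = 12900 m / 0.144 m/s = 89580 s = 1.037 d.
k_1 L₀/(k_a−k_1) = 0.307×16.4/(0.955−0.307) = 5.035/0.6480 = 7.770 mg/L.
e^(−k_1 t) = e^(−0.307×1.037) = 0.7274; e^(−k_a t) = e^(−0.955×1.037) = 0.3715.
D = 7.770 × (0.7274 − 0.3715) + 3.48 × 0.3715 = 2.765 + 1.293 = 4.058 mg/L.

D ≈ 4.06 mg/L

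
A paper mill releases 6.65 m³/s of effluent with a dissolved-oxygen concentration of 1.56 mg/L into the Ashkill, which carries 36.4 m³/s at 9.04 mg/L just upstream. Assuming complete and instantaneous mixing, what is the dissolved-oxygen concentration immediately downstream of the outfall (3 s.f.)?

Flow-weighted mixing: C = (Q_r C_r + Q_w C_w)/(Q_r + Q_w)
= (36.4×9.04 + 6.65×1.56)/(36.4 + 6.65) = 339.4/43.05 = 7.885 mg/L.

7.88 mg/L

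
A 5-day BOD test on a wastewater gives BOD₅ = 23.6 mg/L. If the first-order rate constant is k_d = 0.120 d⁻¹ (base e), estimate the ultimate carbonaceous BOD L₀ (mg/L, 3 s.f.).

L₀ ≈ 52.3 mg/L

BOD₅ = L₀(1 − e^(−5k_d)) ⇒ L₀ = BOD₅ / (1 − e^(−5×0.120))
= 23.6 / (1 − 0.5488) = 23.6 / 0.4512 = 52.31 mg/L.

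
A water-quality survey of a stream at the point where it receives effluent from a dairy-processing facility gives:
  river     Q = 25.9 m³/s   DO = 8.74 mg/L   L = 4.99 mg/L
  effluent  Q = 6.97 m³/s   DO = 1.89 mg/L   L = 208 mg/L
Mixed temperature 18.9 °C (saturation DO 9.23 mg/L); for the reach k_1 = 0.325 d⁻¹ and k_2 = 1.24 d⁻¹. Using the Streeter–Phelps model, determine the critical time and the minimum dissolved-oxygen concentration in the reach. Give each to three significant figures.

t_c ≈ 1.33 d; minimum DO ≈ 1.06 mg/L

Mixed DO = (25.9×8.74 + 6.97×1.89)/(25.9+6.97) = 239.5/32.87 = 7.287 mg/L.
Mixed L₀ = (25.9×4.99 + 6.97×208)/(32.87) = 1579/32.87 = 48.04 mg/L.
Initial deficit D₀ = C_s − DO₀ = 9.23 − 7.287 = 1.943 mg/L.
t_c = (1/0.9150) ln[(1.24/0.325)(1 − 1.943×0.9150/(0.325×48.04))] = 1.093 × ln(3.381) = 1.331 d.
D_c = (0.325/1.24) × 48.04 × e^(−0.325×1.331) = 0.2621 × 48.04 × 0.6488 = 8.168 mg/L.
Minimum DO = 9.23 − 8.168 = 1.062 mg/L.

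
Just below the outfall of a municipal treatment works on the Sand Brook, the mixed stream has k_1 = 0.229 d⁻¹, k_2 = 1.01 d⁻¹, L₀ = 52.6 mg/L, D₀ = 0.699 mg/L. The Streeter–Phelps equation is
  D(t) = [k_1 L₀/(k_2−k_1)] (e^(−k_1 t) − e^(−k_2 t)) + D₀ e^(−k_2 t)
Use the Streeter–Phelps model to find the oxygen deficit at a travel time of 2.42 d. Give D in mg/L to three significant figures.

k_1 L₀/(k_2−k_1) = 0.229×52.6/(1.01−0.229) = 12.05/0.7810 = 15.42 mg/L.
e^(−k_1 t) = e^(−0.229×2.420) = 0.5745; e^(−k_2 t) = e^(−1.01×2.420) = 0.08680.
D = 15.42 × (0.5745 − 0.08680) + 0.699 × 0.08680 = 7.523 + 0.06067 = 7.583 mg/L.

D ≈ 7.58 mg/L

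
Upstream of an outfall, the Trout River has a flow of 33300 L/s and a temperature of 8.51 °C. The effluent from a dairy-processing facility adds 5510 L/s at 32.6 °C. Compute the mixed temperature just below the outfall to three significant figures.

11.9 °C

Flow-weighted mixing: C = (Q_r C_r + Q_w C_w)/(Q_r + Q_w)
= (33300×8.51 + 5510×32.6)/(33300 + 5510) = 463000/38810 = 11.93 °C.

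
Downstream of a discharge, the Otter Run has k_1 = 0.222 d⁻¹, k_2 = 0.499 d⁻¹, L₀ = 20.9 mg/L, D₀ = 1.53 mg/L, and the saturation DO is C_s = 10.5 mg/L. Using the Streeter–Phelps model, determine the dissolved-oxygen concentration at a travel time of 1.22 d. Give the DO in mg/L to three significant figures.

k_1 L₀/(k_2−k_1) = 0.222×20.9/(0.499−0.222) = 4.640/0.2770 = 16.75 mg/L.
e^(−k_1 t) = e^(−0.222×1.220) = 0.7627; e^(−k_2 t) = e^(−0.499×1.220) = 0.5440.
D = 16.75 × (0.7627 − 0.5440) + 1.53 × 0.5440 = 3.664 + 0.8323 = 4.496 mg/L.
DO = C_s − D = 10.5 − 4.496 = 6.004 mg/L.

DO ≈ 6.00 mg/L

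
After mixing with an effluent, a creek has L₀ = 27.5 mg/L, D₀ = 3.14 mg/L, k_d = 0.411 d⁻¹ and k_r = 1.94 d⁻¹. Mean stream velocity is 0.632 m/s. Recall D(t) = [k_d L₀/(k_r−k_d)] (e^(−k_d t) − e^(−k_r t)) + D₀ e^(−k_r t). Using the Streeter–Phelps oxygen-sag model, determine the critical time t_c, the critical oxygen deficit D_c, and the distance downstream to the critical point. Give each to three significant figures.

t_c ≈ 0.653 d; D_c ≈ 4.45 mg/L; x_c ≈ 35.7 km

With k_r/k_d = 4.720 and 1 − D₀(k_r−k_d)/(k_d L₀) = 0.5752,
t_c = ln(4.720 × 0.5752) / (1.94 − 0.411) = ln(2.715) / 1.529 = 0.9988/1.529 = 0.6533 d.
L(t_c) = L₀ e^(−k_d t_c) = 27.5 × 0.7645 = 21.02 mg/L, and at the critical point k_r D_c = k_d L, so D_c = (0.411/1.94) × 21.02 = 4.454 mg/L.
x_c = v t_c = 0.632 m/s × 0.6533 d × 86400 s/d = 35670 m ≈ 35.7 km.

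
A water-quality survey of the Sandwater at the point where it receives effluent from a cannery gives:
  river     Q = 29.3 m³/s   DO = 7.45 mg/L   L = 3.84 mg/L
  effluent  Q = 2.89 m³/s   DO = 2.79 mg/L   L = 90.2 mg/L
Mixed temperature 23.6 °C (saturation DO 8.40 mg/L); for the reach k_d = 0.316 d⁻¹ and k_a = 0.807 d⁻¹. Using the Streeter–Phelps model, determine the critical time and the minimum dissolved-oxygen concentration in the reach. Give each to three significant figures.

Mixed DO = (29.3×7.45 + 2.89×2.79)/(29.3+2.89) = 226.3/32.19 = 7.032 mg/L.
Mixed L₀ = (29.3×3.84 + 2.89×90.2)/(32.19) = 373.2/32.19 = 11.59 mg/L.
Initial deficit D₀ = C_s − DO₀ = 8.40 − 7.032 = 1.368 mg/L.
t_c = (1/0.4910) ln[(0.807/0.316)(1 − 1.368×0.4910/(0.316×11.59))] = 2.037 × ln(2.085) = 1.497 d.
D_c = (0.316/0.807) × 11.59 × e^(−0.316×1.497) = 0.3916 × 11.59 × 0.6231 = 2.829 mg/L.
Minimum DO = 8.40 − 2.829 = 5.571 mg/L.

t_c ≈ 1.50 d; minimum DO ≈ 5.57 mg/L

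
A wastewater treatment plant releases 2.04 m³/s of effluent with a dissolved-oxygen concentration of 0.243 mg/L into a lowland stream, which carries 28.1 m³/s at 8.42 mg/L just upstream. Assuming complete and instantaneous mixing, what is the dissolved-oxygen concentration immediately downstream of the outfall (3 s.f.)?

Flow-weighted mixing: C = (Q_r C_r + Q_w C_w)/(Q_r + Q_w)
= (28.1×8.42 + 2.04×0.243)/(28.1 + 2.04) = 237.1/30.14 = 7.867 mg/L.

7.87 mg/L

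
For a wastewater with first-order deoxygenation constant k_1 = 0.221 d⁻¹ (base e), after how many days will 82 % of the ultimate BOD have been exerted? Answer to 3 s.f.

t ≈ 7.76 d

y/L₀ = 1 − e^(−k_1 t) = 0.82 ⇒ e^(−k_1 t) = 0.180
t = −ln(0.180) / 0.221 = 1.715 / 0.221 = 7.759 d.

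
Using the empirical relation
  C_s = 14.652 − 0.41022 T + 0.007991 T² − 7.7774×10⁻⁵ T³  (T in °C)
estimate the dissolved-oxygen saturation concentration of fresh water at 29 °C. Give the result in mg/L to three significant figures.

C_s = 14.652 − 0.41022×29 + 0.007991×29² − 7.7774×10⁻⁵×29³ = 7.579 mg/L.

C_s ≈ 7.58 mg/L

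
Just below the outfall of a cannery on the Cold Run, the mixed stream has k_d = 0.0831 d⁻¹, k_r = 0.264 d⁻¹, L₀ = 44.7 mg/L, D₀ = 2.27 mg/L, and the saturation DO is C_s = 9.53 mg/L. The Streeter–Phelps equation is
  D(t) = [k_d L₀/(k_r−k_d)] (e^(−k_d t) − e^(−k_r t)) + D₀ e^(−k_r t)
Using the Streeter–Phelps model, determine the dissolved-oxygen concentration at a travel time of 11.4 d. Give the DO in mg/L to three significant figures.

k_d L₀/(k_r−k_d) = 0.0831×44.7/(0.264−0.0831) = 3.715/0.1809 = 20.53 mg/L.
e^(−k_d t) = e^(−0.0831×11.40) = 0.3878; e^(−k_r t) = e^(−0.264×11.40) = 0.04931.
D = 20.53 × (0.3878 − 0.04931) + 2.27 × 0.04931 = 6.950 + 0.1119 = 7.062 mg/L.
DO = C_s − D = 9.53 − 7.062 = 2.468 mg/L.

DO ≈ 2.47 mg/L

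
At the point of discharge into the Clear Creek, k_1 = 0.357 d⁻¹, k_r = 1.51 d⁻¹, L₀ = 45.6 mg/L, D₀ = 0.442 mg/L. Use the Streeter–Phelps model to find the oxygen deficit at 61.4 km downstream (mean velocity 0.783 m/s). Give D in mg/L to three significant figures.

Travel time t = x/v = 61.4 km / (0.783 m/s) = 61400 m / 0.783 m/s = 78420 s = 0.9076 d.
k_1 L₀/(k_r−k_1) = 0.357×45.6/(1.51−0.357) = 16.28/1.153 = 14.12 mg/L.
e^(−k_1 t) = e^(−0.357×0.9076) = 0.7232; e^(−k_r t) = e^(−1.51×0.9076) = 0.2540.
D = 14.12 × (0.7232 − 0.2540) + 0.442 × 0.2540 = 6.625 + 0.1123 = 6.738 mg/L.

D ≈ 6.74 mg/L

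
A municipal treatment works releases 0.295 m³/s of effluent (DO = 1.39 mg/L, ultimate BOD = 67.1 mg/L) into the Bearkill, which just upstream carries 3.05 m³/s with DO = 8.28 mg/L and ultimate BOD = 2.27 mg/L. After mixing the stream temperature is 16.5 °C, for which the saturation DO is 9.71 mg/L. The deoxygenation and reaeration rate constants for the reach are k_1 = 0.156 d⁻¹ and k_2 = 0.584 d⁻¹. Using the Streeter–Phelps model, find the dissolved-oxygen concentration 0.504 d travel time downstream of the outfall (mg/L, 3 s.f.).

DO ≈ 7.67 mg/L

Mixed DO = (3.05×8.28 + 0.295×1.39)/(3.05+0.295) = 25.66/3.345 = 7.672 mg/L.
Mixed L₀ = (3.05×2.27 + 0.295×67.1)/(3.345) = 26.72/3.345 = 7.987 mg/L.
Initial deficit D₀ = C_s − DO₀ = 9.71 − 7.672 = 2.038 mg/L.
D(0.504) = [0.156×7.987/(0.584−0.156)](e^(−0.156×0.504) − e^(−0.584×0.504)) + 2.038 e^(−0.584×0.504)
= 2.911 × (0.9244 − 0.7450) + 2.038 × 0.7450 = 2.040 mg/L.
DO = 9.71 − 2.040 = 7.670 mg/L.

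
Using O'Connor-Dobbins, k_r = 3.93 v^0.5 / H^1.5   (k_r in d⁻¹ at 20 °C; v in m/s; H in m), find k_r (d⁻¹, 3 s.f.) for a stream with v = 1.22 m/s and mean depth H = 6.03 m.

k_r = 3.93 × 1.22^0.5 / 6.03^1.5 = 3.93 × 1.105 / 14.81 = 0.2932 d⁻¹.

k_r ≈ 0.293 d⁻¹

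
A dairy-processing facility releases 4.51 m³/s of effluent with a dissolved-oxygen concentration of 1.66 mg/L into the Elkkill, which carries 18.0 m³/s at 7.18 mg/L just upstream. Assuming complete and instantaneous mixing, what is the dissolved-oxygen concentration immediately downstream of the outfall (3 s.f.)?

Flow-weighted mixing: C = (Q_r C_r + Q_w C_w)/(Q_r + Q_w)
= (18.0×7.18 + 4.51×1.66)/(18.0 + 4.51) = 136.7/22.51 = 6.074 mg/L.

6.07 mg/L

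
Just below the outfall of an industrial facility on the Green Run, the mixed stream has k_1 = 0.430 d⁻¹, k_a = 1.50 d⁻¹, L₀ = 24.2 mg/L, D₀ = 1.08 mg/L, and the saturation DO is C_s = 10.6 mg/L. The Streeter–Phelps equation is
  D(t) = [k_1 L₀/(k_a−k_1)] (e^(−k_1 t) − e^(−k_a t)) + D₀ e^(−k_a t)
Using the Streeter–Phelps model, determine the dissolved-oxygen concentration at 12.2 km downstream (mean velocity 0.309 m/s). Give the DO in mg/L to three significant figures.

DO ≈ 6.97 mg/L

Travel time t = x/v = 12.2 km / (0.309 m/s) = 12200 m / 0.309 m/s = 39480 s = 0.4570 d.
k_1 L₀/(k_a−k_1) = 0.430×24.2/(1.50−0.430) = 10.41/1.070 = 9.725 mg/L.
e^(−k_1 t) = e^(−0.430×0.4570) = 0.8216; e^(−k_a t) = e^(−1.50×0.4570) = 0.5039.
D = 9.725 × (0.8216 − 0.5039) + 1.08 × 0.5039 = 3.090 + 0.5442 = 3.634 mg/L.
DO = C_s − D = 10.6 − 3.634 = 6.966 mg/L.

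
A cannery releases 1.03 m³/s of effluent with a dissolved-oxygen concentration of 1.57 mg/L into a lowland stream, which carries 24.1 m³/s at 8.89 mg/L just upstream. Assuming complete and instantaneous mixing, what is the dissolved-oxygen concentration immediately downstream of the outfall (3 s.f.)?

Flow-weighted mixing: C = (Q_r C_r + Q_w C_w)/(Q_r + Q_w)
= (24.1×8.89 + 1.03×1.57)/(24.1 + 1.03) = 215.9/25.13 = 8.590 mg/L.

8.59 mg/L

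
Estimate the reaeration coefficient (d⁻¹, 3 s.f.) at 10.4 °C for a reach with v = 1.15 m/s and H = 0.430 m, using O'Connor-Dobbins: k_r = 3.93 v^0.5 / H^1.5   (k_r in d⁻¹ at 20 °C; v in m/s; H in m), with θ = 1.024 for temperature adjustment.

k_r(20) = 3.93 × 1.15^0.5 / 0.430^1.5 = 3.93 × 1.072 / 0.2820 = 14.95 d⁻¹.
k_r(10.4) = 14.95 × 1.024^(10.4−20) = 14.95 × 0.7964 = 11.90 d⁻¹.

k_r ≈ 11.9 d⁻¹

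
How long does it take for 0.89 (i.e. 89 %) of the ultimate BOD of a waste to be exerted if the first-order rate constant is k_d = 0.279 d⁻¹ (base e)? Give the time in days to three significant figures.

t ≈ 7.91 d

y/L₀ = 1 − e^(−k_d t) = 0.89 ⇒ e^(−k_d t) = 0.110
t = −ln(0.110) / 0.279 = 2.207 / 0.279 = 7.911 d.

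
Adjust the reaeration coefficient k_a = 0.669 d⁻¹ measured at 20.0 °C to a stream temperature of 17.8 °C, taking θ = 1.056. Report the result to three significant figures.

k_a(T₂) = k_a(T₁) · θ^(T₂−T₁) = 0.669 × 1.056^(17.8−20.0)
= 0.669 × 1.056^-2.20 = 0.669 × 0.8870 = 0.5934 d⁻¹.

k_a ≈ 0.593 d⁻¹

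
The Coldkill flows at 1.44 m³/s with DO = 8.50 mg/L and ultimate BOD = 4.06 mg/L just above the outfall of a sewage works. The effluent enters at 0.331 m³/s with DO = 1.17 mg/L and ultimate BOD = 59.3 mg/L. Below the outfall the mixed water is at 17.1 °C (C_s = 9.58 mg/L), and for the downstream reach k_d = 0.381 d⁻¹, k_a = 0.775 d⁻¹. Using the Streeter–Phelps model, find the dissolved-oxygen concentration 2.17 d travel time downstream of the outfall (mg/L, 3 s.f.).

DO ≈ 5.63 mg/L

Mixed DO = (1.44×8.50 + 0.331×1.17)/(1.44+0.331) = 12.63/1.771 = 7.130 mg/L.
Mixed L₀ = (1.44×4.06 + 0.331×59.3)/(1.771) = 25.47/1.771 = 14.38 mg/L.
Initial deficit D₀ = C_s − DO₀ = 9.58 − 7.130 = 2.450 mg/L.
D(2.17) = [0.381×14.38/(0.775−0.381)](e^(−0.381×2.17) − e^(−0.775×2.17)) + 2.450 e^(−0.775×2.17)
= 13.91 × (0.4375 − 0.1860) + 2.450 × 0.1860 = 3.953 mg/L.
DO = 9.58 − 3.953 = 5.627 mg/L.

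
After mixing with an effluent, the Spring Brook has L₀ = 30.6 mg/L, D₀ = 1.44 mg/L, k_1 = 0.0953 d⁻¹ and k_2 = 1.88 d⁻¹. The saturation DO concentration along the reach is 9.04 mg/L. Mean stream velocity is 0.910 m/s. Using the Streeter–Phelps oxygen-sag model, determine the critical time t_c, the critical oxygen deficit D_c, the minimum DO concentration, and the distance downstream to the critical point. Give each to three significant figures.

t_c ≈ 0.477 d; D_c ≈ 1.48 mg/L; min DO ≈ 7.56 mg/L; x_c ≈ 37.5 km

With k_2/k_1 = 19.73 and 1 − D₀(k_2−k_1)/(k_1 L₀) = 0.1187,
t_c = ln(19.73 × 0.1187) / (1.88 − 0.0953) = ln(2.342) / 1.785 = 0.8510/1.785 = 0.4768 d.
L(t_c) = L₀ e^(−k_1 t_c) = 30.6 × 0.9556 = 29.24 mg/L, and at the critical point k_2 D_c = k_1 L, so D_c = (0.0953/1.88) × 29.24 = 1.482 mg/L.
Minimum DO = C_s − D_c = 9.04 − 1.482 = 7.558 mg/L.
x_c = v t_c = 0.910 m/s × 0.4768 d × 86400 s/d = 37490 m ≈ 37.5 km.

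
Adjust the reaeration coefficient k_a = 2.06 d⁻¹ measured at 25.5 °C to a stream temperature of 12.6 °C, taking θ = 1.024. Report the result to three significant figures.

k_a(T₂) = k_a(T₁) · θ^(T₂−T₁) = 2.06 × 1.024^(12.6−25.5)
= 2.06 × 1.024^-12.9 = 2.06 × 0.7364 = 1.517 d⁻¹.

k_a ≈ 1.52 d⁻¹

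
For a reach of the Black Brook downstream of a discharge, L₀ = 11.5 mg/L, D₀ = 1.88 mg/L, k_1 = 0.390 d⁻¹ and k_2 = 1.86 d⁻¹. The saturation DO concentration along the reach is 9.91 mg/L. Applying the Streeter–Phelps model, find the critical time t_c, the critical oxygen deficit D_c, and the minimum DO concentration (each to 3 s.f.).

t_c = [1/(k_2−k_1)] ln[(k_2/k_1)(1 − D₀(k_2−k_1)/(k_1 L₀))]
= [1/(1.86−0.390)] ln[(1.86/0.390)(1 − 1.88×1.470/(0.390×11.5))]
= (1/1.470) ln[4.769 × 0.3838] = 0.6803 × ln(1.830) = 0.6803 × 0.6046 = 0.4113 d.
L(t_c) = L₀ e^(−k_1 t_c) = 11.5 × 0.8518 = 9.796 mg/L, and at the critical point k_2 D_c = k_1 L, so D_c = (0.390/1.86) × 9.796 = 2.054 mg/L.
Minimum DO = C_s − D_c = 9.91 − 2.054 = 7.856 mg/L.

t_c ≈ 0.411 d; D_c ≈ 2.05 mg/L; min DO ≈ 7.86 mg/L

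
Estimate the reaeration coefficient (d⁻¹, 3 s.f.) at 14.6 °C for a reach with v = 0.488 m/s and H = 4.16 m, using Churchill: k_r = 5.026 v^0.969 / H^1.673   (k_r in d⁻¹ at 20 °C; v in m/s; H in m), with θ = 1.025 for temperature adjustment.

k_r ≈ 0.202 d⁻¹

k_r(20) = 5.026 × 0.488^0.969 / 4.16^1.673 = 5.026 × 0.4990 / 10.86 = 0.2310 d⁻¹.
k_r(14.6) = 0.2310 × 1.025^(14.6−20) = 0.2310 × 0.8752 = 0.2021 d⁻¹.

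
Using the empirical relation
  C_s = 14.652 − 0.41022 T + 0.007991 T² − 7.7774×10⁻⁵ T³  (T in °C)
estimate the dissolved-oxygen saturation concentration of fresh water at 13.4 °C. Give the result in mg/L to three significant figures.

C_s = 14.652 − 0.41022×13.4 + 0.007991×13.4² − 7.7774×10⁻⁵×13.4³ = 10.40 mg/L.

C_s ≈ 10.4 mg/L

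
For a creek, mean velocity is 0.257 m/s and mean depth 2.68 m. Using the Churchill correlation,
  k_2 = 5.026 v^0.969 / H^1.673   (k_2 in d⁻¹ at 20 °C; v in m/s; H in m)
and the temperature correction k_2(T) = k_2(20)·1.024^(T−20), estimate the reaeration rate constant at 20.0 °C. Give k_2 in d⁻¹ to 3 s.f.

k_2 ≈ 0.259 d⁻¹

k_2(20) = 5.026 × 0.257^0.969 / 2.68^1.673 = 5.026 × 0.2681 / 5.203 = 0.2589 d⁻¹.
k_2(20.0) = 0.2589 × 1.024^(20.0−20) = 0.2589 × 1.000 = 0.2589 d⁻¹.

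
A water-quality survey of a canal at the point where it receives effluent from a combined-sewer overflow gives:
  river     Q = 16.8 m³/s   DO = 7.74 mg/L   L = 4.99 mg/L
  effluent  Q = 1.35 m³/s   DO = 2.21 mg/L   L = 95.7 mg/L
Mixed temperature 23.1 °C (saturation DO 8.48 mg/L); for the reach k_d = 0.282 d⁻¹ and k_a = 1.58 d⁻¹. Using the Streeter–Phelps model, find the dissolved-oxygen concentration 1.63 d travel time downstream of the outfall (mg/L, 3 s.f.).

DO ≈ 6.98 mg/L

Mixed DO = (16.8×7.74 + 1.35×2.21)/(16.8+1.35) = 133.0/18.15 = 7.329 mg/L.
Mixed L₀ = (16.8×4.99 + 1.35×95.7)/(18.15) = 213.0/18.15 = 11.74 mg/L.
Initial deficit D₀ = C_s − DO₀ = 8.48 − 7.329 = 1.151 mg/L.
D(1.63) = [0.282×11.74/(1.58−0.282)](e^(−0.282×1.63) − e^(−1.58×1.63)) + 1.151 e^(−1.58×1.63)
= 2.550 × (0.6315 − 0.07612) + 1.151 × 0.07612 = 1.504 mg/L.
DO = 8.48 − 1.504 = 6.976 mg/L.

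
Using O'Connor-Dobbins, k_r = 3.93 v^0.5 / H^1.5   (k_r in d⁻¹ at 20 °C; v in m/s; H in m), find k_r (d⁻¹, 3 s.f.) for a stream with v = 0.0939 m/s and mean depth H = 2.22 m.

k_r = 3.93 × 0.0939^0.5 / 2.22^1.5 = 3.93 × 0.3064 / 3.308 = 0.3641 d⁻¹.

k_r ≈ 0.364 d⁻¹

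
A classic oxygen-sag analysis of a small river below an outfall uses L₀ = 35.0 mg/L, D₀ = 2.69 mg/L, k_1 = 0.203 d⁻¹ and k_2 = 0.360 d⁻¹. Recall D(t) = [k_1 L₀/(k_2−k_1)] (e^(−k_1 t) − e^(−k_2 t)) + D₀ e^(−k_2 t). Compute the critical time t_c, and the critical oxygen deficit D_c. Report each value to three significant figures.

t_c = [1/(k_2−k_1)] ln[(k_2/k_1)(1 − D₀(k_2−k_1)/(k_1 L₀))]
= [1/(0.360−0.203)] ln[(0.360/0.203)(1 − 2.69×0.1570/(0.203×35.0))]
= (1/0.1570) ln[1.773 × 0.9406] = 6.369 × ln(1.668) = 6.369 × 0.5116 = 3.259 d.
L(t_c) = L₀ e^(−k_1 t_c) = 35.0 × 0.5161 = 18.06 mg/L, and at the critical point k_2 D_c = k_1 L, so D_c = (0.203/0.360) × 18.06 = 10.19 mg/L.

t_c ≈ 3.26 d; D_c ≈ 10.2 mg/L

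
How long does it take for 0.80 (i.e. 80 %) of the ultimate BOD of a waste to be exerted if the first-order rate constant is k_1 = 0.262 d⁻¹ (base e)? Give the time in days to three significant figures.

t ≈ 6.14 d

y/L₀ = 1 − e^(−k_1 t) = 0.80 ⇒ e^(−k_1 t) = 0.200
t = −ln(0.200) / 0.262 = 1.609 / 0.262 = 6.143 d.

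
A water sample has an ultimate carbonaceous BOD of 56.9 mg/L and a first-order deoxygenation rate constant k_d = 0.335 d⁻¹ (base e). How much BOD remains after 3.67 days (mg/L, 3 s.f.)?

L_t = L₀ e^(−k_d t) = 56.9 × e^(−0.335×3.67) = 56.9 × 0.2925 = 16.64 mg/L.

L ≈ 16.6 mg/L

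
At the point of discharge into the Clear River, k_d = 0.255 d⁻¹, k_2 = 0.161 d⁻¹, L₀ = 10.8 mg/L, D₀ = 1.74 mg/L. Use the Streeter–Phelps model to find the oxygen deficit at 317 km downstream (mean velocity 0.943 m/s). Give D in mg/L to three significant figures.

D ≈ 5.73 mg/L

Travel time t = x/v = 317 km / (0.943 m/s) = 317000 m / 0.943 m/s = 336200 s = 3.891 d.
k_d L₀/(k_2−k_d) = 0.255×10.8/(0.161−0.255) = 2.754/-0.09400 = -29.30 mg/L.
e^(−k_d t) = e^(−0.255×3.891) = 0.3708; e^(−k_2 t) = e^(−0.161×3.891) = 0.5345.
D = -29.30 × (0.3708 − 0.5345) + 1.74 × 0.5345 = 4.797 + 0.9300 = 5.727 mg/L.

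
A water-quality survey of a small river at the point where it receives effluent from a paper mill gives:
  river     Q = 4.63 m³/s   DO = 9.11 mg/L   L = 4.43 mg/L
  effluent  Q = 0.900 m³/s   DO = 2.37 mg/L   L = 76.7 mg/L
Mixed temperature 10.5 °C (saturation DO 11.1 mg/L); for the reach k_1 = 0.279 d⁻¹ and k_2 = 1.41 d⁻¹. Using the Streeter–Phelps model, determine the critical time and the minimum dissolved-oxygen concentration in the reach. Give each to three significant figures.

t_c ≈ 0.122 d; minimum DO ≈ 8.00 mg/L

Mixed DO = (4.63×9.11 + 0.900×2.37)/(4.63+0.900) = 44.31/5.530 = 8.013 mg/L.
Mixed L₀ = (4.63×4.43 + 0.900×76.7)/(5.530) = 89.54/5.530 = 16.19 mg/L.
Initial deficit D₀ = C_s − DO₀ = 11.1 − 8.013 = 3.087 mg/L.
t_c = (1/1.131) ln[(1.41/0.279)(1 − 3.087×1.131/(0.279×16.19))] = 0.8842 × ln(1.148) = 0.1221 d.
D_c = (0.279/1.41) × 16.19 × e^(−0.279×0.1221) = 0.1979 × 16.19 × 0.9665 = 3.097 mg/L.
Minimum DO = 11.1 − 3.097 = 8.003 mg/L.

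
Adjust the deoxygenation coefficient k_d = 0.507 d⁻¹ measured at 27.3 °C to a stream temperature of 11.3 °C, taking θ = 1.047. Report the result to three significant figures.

k_d ≈ 0.243 d⁻¹

k_d(T₂) = k_d(T₁) · θ^(T₂−T₁) = 0.507 × 1.047^(11.3−27.3)
= 0.507 × 1.047^-16.0 = 0.507 × 0.4796 = 0.2431 d⁻¹.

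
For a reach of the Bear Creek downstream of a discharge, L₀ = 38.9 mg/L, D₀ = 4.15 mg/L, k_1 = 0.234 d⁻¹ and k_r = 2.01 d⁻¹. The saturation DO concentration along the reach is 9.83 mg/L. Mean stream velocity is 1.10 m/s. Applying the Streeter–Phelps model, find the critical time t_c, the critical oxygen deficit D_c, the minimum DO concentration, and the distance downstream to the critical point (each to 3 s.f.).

t_c ≈ 0.277 d; D_c ≈ 4.24 mg/L; min DO ≈ 5.59 mg/L; x_c ≈ 26.3 km

At the critical point dD/dt = 0, so k_1 L₀ e^(−k_1 t) = k_r D. Substituting D(t) from the Streeter–Phelps equation and solving for t gives
t_c = ln[(k_r/k_1)(1 − D₀(k_r−k_1)/(k_1 L₀))] / (k_r−k_1).
Here k_r−k_1 = 1.776 d⁻¹ and 1 − D₀(k_r−k_1)/(k_1 L₀) = 1 − 4.15×1.776/(0.234×38.9) = 0.1903, so
t_c = ln(8.590 × 0.1903) / 1.776 = 0.4914 / 1.776 = 0.2767 d.
L(t_c) = L₀ e^(−k_1 t_c) = 38.9 × 0.9373 = 36.46 mg/L, and at the critical point k_r D_c = k_1 L, so D_c = (0.234/2.01) × 36.46 = 4.245 mg/L.
Minimum DO = C_s − D_c = 9.83 − 4.245 = 5.585 mg/L.
x_c = v t_c = 1.10 m/s × 0.2767 d × 86400 s/d = 26300 m ≈ 26.3 km.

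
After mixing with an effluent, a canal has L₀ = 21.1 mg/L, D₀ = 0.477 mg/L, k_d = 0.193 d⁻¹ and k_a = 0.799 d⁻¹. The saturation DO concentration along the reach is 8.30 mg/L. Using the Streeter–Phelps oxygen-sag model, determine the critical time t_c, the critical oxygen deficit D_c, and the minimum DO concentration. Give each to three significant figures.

t_c = [1/(k_a−k_d)] ln[(k_a/k_d)(1 − D₀(k_a−k_d)/(k_d L₀))]
= [1/(0.799−0.193)] ln[(0.799/0.193)(1 − 0.477×0.6060/(0.193×21.1))]
= (1/0.6060) ln[4.140 × 0.9290] = 1.650 × ln(3.846) = 1.650 × 1.347 = 2.223 d.
D_c = (k_d/k_a) L₀ e^(−k_d t_c) = (0.193/0.799) × 21.1 × e^(−0.193×2.223) = 0.2416 × 21.1 × 0.6512 = 3.319 mg/L.
Minimum DO = C_s − D_c = 8.30 − 3.319 = 4.981 mg/L.

t_c ≈ 2.22 d; D_c ≈ 3.32 mg/L; min DO ≈ 4.98 mg/L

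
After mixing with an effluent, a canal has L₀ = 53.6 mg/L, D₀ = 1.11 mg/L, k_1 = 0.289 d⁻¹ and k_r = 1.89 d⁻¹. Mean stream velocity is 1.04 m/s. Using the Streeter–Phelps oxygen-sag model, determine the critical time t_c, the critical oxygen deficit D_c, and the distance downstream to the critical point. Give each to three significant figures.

t_c ≈ 1.10 d; D_c ≈ 5.97 mg/L; x_c ≈ 98.6 km

t_c = [1/(k_r−k_1)] ln[(k_r/k_1)(1 − D₀(k_r−k_1)/(k_1 L₀))]
= [1/(1.89−0.289)] ln[(1.89/0.289)(1 − 1.11×1.601/(0.289×53.6))]
= (1/1.601) ln[6.540 × 0.8853] = 0.6246 × ln(5.790) = 0.6246 × 1.756 = 1.097 d.
D_c = (k_1/k_r) L₀ e^(−k_1 t_c) = (0.289/1.89) × 53.6 × e^(−0.289×1.097) = 0.1529 × 53.6 × 0.7283 = 5.969 mg/L.
x_c = v t_c = 1.04 m/s × 1.097 d × 86400 s/d = 98560 m ≈ 98.6 km.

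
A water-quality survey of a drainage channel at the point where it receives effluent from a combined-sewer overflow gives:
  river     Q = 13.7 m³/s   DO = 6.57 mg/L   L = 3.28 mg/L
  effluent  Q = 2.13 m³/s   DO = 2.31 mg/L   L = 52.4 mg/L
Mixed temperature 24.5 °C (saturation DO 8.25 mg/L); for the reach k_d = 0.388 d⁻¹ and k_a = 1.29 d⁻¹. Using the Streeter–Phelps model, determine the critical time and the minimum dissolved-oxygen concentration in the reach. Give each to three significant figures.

Mixed DO = (13.7×6.57 + 2.13×2.31)/(13.7+2.13) = 94.93/15.83 = 5.997 mg/L.
Mixed L₀ = (13.7×3.28 + 2.13×52.4)/(15.83) = 156.5/15.83 = 9.889 mg/L.
Initial deficit D₀ = C_s − DO₀ = 8.25 − 5.997 = 2.253 mg/L.
t_c = (1/0.9020) ln[(1.29/0.388)(1 − 2.253×0.9020/(0.388×9.889))] = 1.109 × ln(1.564) = 0.4956 d.
D_c = (0.388/1.29) × 9.889 × e^(−0.388×0.4956) = 0.3008 × 9.889 × 0.8251 = 2.454 mg/L.
Minimum DO = 8.25 − 2.454 = 5.796 mg/L.

t_c ≈ 0.496 d; minimum DO ≈ 5.80 mg/L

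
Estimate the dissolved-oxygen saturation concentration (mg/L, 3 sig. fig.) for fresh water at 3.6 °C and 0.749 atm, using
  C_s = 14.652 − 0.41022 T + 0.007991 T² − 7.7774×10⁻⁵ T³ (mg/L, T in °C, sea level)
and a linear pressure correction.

C_s ≈ 9.94 mg/L

At sea level: C_s = 14.652 − 0.41022×3.6 + 0.007991×3.6² − 7.7774×10⁻⁵×3.6³ = 13.28 mg/L.
Pressure correction: C_s' = 13.28 × 0.749 = 9.943 mg/L.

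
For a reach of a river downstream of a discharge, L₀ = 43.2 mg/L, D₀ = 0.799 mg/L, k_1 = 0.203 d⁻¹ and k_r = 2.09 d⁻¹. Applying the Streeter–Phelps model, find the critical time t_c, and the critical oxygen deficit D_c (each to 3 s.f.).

t_c ≈ 1.14 d; D_c ≈ 3.33 mg/L

At the critical point dD/dt = 0, so k_1 L₀ e^(−k_1 t) = k_r D. Substituting D(t) from the Streeter–Phelps equation and solving for t gives
t_c = ln[(k_r/k_1)(1 − D₀(k_r−k_1)/(k_1 L₀))] / (k_r−k_1).
Here k_r−k_1 = 1.887 d⁻¹ and 1 − D₀(k_r−k_1)/(k_1 L₀) = 1 − 0.799×1.887/(0.203×43.2) = 0.8281, so
t_c = ln(10.30 × 0.8281) / 1.887 = 2.143 / 1.887 = 1.136 d.
L(t_c) = L₀ e^(−k_1 t_c) = 43.2 × 0.7941 = 34.31 mg/L, and at the critical point k_r D_c = k_1 L, so D_c = (0.203/2.09) × 34.31 = 3.332 mg/L.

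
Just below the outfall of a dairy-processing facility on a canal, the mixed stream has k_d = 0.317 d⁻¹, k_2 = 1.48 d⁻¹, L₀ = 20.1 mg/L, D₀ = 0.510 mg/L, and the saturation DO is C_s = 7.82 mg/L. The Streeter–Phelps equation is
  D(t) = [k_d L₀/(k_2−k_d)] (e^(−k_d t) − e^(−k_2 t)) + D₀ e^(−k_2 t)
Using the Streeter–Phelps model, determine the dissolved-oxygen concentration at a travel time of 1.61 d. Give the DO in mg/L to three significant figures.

k_d L₀/(k_2−k_d) = 0.317×20.1/(1.48−0.317) = 6.372/1.163 = 5.479 mg/L.
e^(−k_d t) = e^(−0.317×1.610) = 0.6003; e^(−k_2 t) = e^(−1.48×1.610) = 0.09229.
D = 5.479 × (0.6003 − 0.09229) + 0.510 × 0.09229 = 2.783 + 0.04707 = 2.830 mg/L.
DO = C_s − D = 7.82 − 2.830 = 4.990 mg/L.

DO ≈ 4.99 mg/L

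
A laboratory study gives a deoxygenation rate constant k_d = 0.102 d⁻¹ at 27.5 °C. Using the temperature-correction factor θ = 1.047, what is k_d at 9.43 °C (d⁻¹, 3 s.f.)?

k_d(T₂) = k_d(T₁) · θ^(T₂−T₁) = 0.102 × 1.047^(9.43−27.5)
= 0.102 × 1.047^-18.1 = 0.102 × 0.4361 = 0.04448 d⁻¹.

k_d ≈ 0.0445 d⁻¹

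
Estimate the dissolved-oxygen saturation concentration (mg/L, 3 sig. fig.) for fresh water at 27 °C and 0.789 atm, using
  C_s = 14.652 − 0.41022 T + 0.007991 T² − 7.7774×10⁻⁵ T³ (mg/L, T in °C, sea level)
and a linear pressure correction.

At sea level: C_s = 14.652 − 0.41022×27 + 0.007991×27² − 7.7774×10⁻⁵×27³ = 7.871 mg/L.
Pressure correction: C_s' = 7.871 × 0.789 = 6.210 mg/L.

C_s ≈ 6.21 mg/L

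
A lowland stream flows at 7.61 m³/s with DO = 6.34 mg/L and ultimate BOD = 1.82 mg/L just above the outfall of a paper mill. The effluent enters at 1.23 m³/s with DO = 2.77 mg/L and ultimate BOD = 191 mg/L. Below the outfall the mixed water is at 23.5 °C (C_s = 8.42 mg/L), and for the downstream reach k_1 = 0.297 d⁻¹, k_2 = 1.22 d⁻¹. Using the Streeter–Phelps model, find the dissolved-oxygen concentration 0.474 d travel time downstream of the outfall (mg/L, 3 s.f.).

Mixed DO = (7.61×6.34 + 1.23×2.77)/(7.61+1.23) = 51.65/8.840 = 5.843 mg/L.
Mixed L₀ = (7.61×1.82 + 1.23×191)/(8.840) = 248.8/8.840 = 28.14 mg/L.
Initial deficit D₀ = C_s − DO₀ = 8.42 − 5.843 = 2.577 mg/L.
D(0.474) = [0.297×28.14/(1.22−0.297)](e^(−0.297×0.474) − e^(−1.22×0.474)) + 2.577 e^(−1.22×0.474)
= 9.056 × (0.8687 − 0.5609) + 2.577 × 0.5609 = 4.233 mg/L.
DO = 8.42 − 4.233 = 4.187 mg/L.

DO ≈ 4.19 mg/L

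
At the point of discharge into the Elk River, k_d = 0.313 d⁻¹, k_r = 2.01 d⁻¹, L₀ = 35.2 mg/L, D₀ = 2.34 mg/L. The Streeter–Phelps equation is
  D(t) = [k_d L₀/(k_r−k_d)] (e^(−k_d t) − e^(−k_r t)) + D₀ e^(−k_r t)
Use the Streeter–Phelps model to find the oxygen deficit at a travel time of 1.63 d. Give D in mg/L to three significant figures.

k_d L₀/(k_r−k_d) = 0.313×35.2/(2.01−0.313) = 11.02/1.697 = 6.492 mg/L.
e^(−k_d t) = e^(−0.313×1.630) = 0.6004; e^(−k_r t) = e^(−2.01×1.630) = 0.03777.
D = 6.492 × (0.6004 − 0.03777) + 2.34 × 0.03777 = 3.653 + 0.08838 = 3.741 mg/L.

D ≈ 3.74 mg/L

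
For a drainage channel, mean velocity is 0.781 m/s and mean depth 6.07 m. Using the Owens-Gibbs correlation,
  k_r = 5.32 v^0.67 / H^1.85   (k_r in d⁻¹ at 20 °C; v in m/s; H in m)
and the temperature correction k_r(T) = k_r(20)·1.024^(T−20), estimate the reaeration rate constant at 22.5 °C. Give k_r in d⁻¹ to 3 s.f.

k_r ≈ 0.170 d⁻¹

k_r(20) = 5.32 × 0.781^0.67 / 6.07^1.85 = 5.32 × 0.8474 / 28.11 = 0.1604 d⁻¹.
k_r(22.5) = 0.1604 × 1.024^(22.5−20) = 0.1604 × 1.061 = 0.1702 d⁻¹.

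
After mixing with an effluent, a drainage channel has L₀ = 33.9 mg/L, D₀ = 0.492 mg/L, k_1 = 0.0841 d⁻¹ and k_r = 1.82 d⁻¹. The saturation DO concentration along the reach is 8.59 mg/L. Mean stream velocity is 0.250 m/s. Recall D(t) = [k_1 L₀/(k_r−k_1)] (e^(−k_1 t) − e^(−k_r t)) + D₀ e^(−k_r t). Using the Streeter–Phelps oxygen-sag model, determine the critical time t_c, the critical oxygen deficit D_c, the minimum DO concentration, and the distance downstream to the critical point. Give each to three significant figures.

At the critical point dD/dt = 0, so k_1 L₀ e^(−k_1 t) = k_r D. Substituting D(t) from the Streeter–Phelps equation and solving for t gives
t_c = ln[(k_r/k_1)(1 − D₀(k_r−k_1)/(k_1 L₀))] / (k_r−k_1).
Here k_r−k_1 = 1.736 d⁻¹ and 1 − D₀(k_r−k_1)/(k_1 L₀) = 1 − 0.492×1.736/(0.0841×33.9) = 0.7004, so
t_c = ln(21.64 × 0.7004) / 1.736 = 2.719 / 1.736 = 1.566 d.
D_c = (k_1/k_r) L₀ e^(−k_1 t_c) = (0.0841/1.82) × 33.9 × e^(−0.0841×1.566) = 0.04621 × 33.9 × 0.8766 = 1.373 mg/L.
Minimum DO = C_s − D_c = 8.59 − 1.373 = 7.217 mg/L.
x_c = v t_c = 0.250 m/s × 1.566 d × 86400 s/d = 33830 m ≈ 33.8 km.

t_c ≈ 1.57 d; D_c ≈ 1.37 mg/L; min DO ≈ 7.22 mg/L; x_c ≈ 33.8 km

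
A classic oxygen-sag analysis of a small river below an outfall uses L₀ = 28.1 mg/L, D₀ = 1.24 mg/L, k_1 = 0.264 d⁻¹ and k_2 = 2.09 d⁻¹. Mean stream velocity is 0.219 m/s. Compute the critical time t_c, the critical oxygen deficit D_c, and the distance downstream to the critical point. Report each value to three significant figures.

t_c = [1/(k_2−k_1)] ln[(k_2/k_1)(1 − D₀(k_2−k_1)/(k_1 L₀))]
= [1/(2.09−0.264)] ln[(2.09/0.264)(1 − 1.24×1.826/(0.264×28.1))]
= (1/1.826) ln[7.917 × 0.6948] = 0.5476 × ln(5.500) = 0.5476 × 1.705 = 0.9336 d.
D_c = (k_1/k_2) L₀ e^(−k_1 t_c) = (0.264/2.09) × 28.1 × e^(−0.264×0.9336) = 0.1263 × 28.1 × 0.7815 = 2.774 mg/L.
x_c = v t_c = 0.219 m/s × 0.9336 d × 86400 s/d = 17670 m ≈ 17.7 km.

t_c ≈ 0.934 d; D_c ≈ 2.77 mg/L; x_c ≈ 17.7 km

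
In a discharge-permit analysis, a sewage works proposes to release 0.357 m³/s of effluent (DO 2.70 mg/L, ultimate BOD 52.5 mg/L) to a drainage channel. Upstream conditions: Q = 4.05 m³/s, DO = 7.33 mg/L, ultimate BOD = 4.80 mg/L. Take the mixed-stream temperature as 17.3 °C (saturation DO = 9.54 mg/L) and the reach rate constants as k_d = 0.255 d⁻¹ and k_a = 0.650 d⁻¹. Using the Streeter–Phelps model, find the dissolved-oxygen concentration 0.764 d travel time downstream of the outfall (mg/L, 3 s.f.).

DO ≈ 6.77 mg/L

Mixed DO = (4.05×7.33 + 0.357×2.70)/(4.05+0.357) = 30.65/4.407 = 6.955 mg/L.
Mixed L₀ = (4.05×4.80 + 0.357×52.5)/(4.407) = 38.18/4.407 = 8.664 mg/L.
Initial deficit D₀ = C_s − DO₀ = 9.54 − 6.955 = 2.585 mg/L.
D(0.764) = [0.255×8.664/(0.650−0.255)](e^(−0.255×0.764) − e^(−0.650×0.764)) + 2.585 e^(−0.650×0.764)
= 5.593 × (0.8230 − 0.6086) + 2.585 × 0.6086 = 2.772 mg/L.
DO = 9.54 − 2.772 = 6.768 mg/L.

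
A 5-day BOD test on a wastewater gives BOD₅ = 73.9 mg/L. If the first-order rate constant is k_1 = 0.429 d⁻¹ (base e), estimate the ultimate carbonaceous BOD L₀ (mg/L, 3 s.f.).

L₀ ≈ 83.7 mg/L

BOD₅ = L₀(1 − e^(−5k_1)) ⇒ L₀ = BOD₅ / (1 − e^(−5×0.429))
= 73.9 / (1 − 0.1171) = 73.9 / 0.8829 = 83.70 mg/L.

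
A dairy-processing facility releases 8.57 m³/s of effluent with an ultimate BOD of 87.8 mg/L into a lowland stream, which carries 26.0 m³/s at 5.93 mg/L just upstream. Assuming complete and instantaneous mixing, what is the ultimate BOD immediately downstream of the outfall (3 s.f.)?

26.2 mg/L

Flow-weighted mixing: C = (Q_r C_r + Q_w C_w)/(Q_r + Q_w)
= (26.0×5.93 + 8.57×87.8)/(26.0 + 8.57) = 906.6/34.57 = 26.23 mg/L.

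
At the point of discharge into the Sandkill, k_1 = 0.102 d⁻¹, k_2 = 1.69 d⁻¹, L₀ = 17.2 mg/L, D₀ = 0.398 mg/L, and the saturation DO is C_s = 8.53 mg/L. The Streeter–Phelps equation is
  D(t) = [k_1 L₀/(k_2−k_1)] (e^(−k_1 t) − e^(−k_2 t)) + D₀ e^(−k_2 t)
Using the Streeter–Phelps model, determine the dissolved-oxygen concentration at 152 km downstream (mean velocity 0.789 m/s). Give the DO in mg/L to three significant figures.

DO ≈ 7.67 mg/L

Travel time t = x/v = 152 km / (0.789 m/s) = 152000 m / 0.789 m/s = 192600 s = 2.230 d.
k_1 L₀/(k_2−k_1) = 0.102×17.2/(1.69−0.102) = 1.754/1.588 = 1.105 mg/L.
e^(−k_1 t) = e^(−0.102×2.230) = 0.7966; e^(−k_2 t) = e^(−1.69×2.230) = 0.02309.
D = 1.105 × (0.7966 − 0.02309) + 0.398 × 0.02309 = 0.8545 + 0.009191 = 0.8637 mg/L.
DO = C_s − D = 8.53 − 0.8637 = 7.666 mg/L.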